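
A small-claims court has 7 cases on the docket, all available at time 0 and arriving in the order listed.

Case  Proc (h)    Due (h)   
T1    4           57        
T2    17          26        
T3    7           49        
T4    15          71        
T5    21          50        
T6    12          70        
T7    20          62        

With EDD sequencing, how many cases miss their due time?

3

EDD (increasing due date): T2 T3 T5 T1 T7 T6 T4.
T2: 0→17, due 26, tardiness 0
T3: 17→24, due 49, tardiness 0
T5: 24→45, due 50, tardiness 0
T1: 45→49, due 57, tardiness 0
T7: 49→69, due 62, tardiness 7
T6: 69→81, due 70, tardiness 11
T4: 81→96, due 71, tardiness 25
Late cases: 3.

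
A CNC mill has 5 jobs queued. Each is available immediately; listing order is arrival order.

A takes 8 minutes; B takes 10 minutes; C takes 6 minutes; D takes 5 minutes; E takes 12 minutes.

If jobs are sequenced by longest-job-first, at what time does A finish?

30

LPT (decreasing processing time): E B A C D.
E: 0→12
B: 12→22
A: 22→30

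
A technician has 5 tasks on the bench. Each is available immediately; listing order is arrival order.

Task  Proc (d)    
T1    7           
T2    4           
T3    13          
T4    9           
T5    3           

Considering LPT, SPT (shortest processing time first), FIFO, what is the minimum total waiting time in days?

LPT (decreasing processing time): T3 T4 T1 T2 T5.
T3: waits 0, runs 0→13
T4: waits 13, runs 13→22
T1: waits 22, runs 22→29
T2: waits 29, runs 29→33
T5: waits 33, runs 33→36
Sum = 0+13+22+29+33 = 97.
SPT (increasing processing time): T5 T2 T1 T4 T3.
T5: waits 0, runs 0→3
T2: waits 3, runs 3→7
T1: waits 7, runs 7→14
T4: waits 14, runs 14→23
T3: waits 23, runs 23→36
Sum = 0+3+7+14+23 = 47.
FIFO (arrival order): T1 T2 T3 T4 T5.
T1: waits 0, runs 0→7
T2: waits 7, runs 7→11
T3: waits 11, runs 11→24
T4: waits 24, runs 24→33
T5: waits 33, runs 33→36
Sum = 0+7+11+24+33 = 75.
LPT 97, SPT 47, FIFO 75 → minimum 47.

47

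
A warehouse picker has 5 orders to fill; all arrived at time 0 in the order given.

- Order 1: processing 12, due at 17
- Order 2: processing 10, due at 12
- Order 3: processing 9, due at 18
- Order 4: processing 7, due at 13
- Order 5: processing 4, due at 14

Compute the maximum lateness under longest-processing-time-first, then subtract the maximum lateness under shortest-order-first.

3

LPT (decreasing processing time): Order 1 Order 2 Order 3 Order 4 Order 5.
Order 1: 0→12, due 17, lateness -5
Order 2: 12→22, due 12, lateness 10
Order 3: 22→31, due 18, lateness 13
Order 4: 31→38, due 13, lateness 25
Order 5: 38→42, due 14, lateness 28
Maximum = 28.
SPT (increasing processing time): Order 5 Order 4 Order 3 Order 2 Order 1.
Order 5: 0→4, due 14, lateness -10
Order 4: 4→11, due 13, lateness -2
Order 3: 11→20, due 18, lateness 2
Order 2: 20→30, due 12, lateness 18
Order 1: 30→42, due 17, lateness 25
Maximum = 25.
Difference = 28 − 25 = 3.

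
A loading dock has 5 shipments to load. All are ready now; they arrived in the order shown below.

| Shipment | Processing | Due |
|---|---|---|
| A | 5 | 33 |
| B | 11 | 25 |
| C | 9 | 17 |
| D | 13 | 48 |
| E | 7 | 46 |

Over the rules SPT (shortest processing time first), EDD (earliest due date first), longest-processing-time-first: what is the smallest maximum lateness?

-3

SPT (increasing processing time): A E C B D.
A: 0→5, due 33, lateness -28
E: 5→12, due 46, lateness -34
C: 12→21, due 17, lateness 4
B: 21→32, due 25, lateness 7
D: 32→45, due 48, lateness -3
Maximum = 7.
EDD (increasing due date): C B A E D.
C: 0→9, due 17, lateness -8
B: 9→20, due 25, lateness -5
A: 20→25, due 33, lateness -8
E: 25→32, due 46, lateness -14
D: 32→45, due 48, lateness -3
Maximum = -3.
LPT (decreasing processing time): D B C E A.
D: 0→13, due 48, lateness -35
B: 13→24, due 25, lateness -1
C: 24→33, due 17, lateness 16
E: 33→40, due 46, lateness -6
A: 40→45, due 33, lateness 12
Maximum = 16.
SPT 7, EDD -3, LPT 16 → minimum -3.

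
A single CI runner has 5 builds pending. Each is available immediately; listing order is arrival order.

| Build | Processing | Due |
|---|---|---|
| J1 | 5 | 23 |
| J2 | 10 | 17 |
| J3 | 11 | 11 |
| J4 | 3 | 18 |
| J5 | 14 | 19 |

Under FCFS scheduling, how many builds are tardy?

3

FIFO (arrival order): J1 J2 J3 J4 J5.
J1: 0→5, due 23, tardiness 0
J2: 5→15, due 17, tardiness 0
J3: 15→26, due 11, tardiness 15
J4: 26→29, due 18, tardiness 11
J5: 29→43, due 19, tardiness 24
Late builds: 3.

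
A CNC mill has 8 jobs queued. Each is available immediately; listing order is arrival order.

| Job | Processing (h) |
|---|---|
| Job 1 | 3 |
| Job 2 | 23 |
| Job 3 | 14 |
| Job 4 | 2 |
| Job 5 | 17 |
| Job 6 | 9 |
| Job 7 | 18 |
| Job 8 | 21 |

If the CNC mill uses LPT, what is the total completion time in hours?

615

LPT (decreasing processing time): Job 2 Job 8 Job 7 Job 5 Job 3 Job 6 Job 1 Job 4.
Job 2: 0→23
Job 8: 23→44
Job 7: 44→62
Job 5: 62→79
Job 3: 79→93
Job 6: 93→102
Job 1: 102→105
Job 4: 105→107
Sum = 23+44+62+79+93+102+105+107 = 615.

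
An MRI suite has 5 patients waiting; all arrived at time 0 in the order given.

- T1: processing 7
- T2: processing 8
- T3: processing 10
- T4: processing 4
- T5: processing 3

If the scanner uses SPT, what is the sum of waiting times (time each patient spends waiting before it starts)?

46

SPT (increasing processing time): T5 T4 T1 T2 T3.
T5: waits 0, runs 0→3
T4: waits 3, runs 3→7
T1: waits 7, runs 7→14
T2: waits 14, runs 14→22
T3: waits 22, runs 22→32
Sum = 0+3+7+14+22 = 46.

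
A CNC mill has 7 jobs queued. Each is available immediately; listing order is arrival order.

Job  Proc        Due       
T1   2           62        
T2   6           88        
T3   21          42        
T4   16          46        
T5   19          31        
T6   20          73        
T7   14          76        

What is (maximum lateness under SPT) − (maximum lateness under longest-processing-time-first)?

SPT (increasing processing time): T1 T2 T7 T4 T5 T6 T3.
T1: 0→2, due 62, lateness -60
T2: 2→8, due 88, lateness -80
T7: 8→22, due 76, lateness -54
T4: 22→38, due 46, lateness -8
T5: 38→57, due 31, lateness 26
T6: 57→77, due 73, lateness 4
T3: 77→98, due 42, lateness 56
Maximum = 56.
LPT (decreasing processing time): T3 T6 T5 T4 T7 T2 T1.
T3: 0→21, due 42, lateness -21
T6: 21→41, due 73, lateness -32
T5: 41→60, due 31, lateness 29
T4: 60→76, due 46, lateness 30
T7: 76→90, due 76, lateness 14
T2: 90→96, due 88, lateness 8
T1: 96→98, due 62, lateness 36
Maximum = 36.
Difference = 56 − 36 = 20.

20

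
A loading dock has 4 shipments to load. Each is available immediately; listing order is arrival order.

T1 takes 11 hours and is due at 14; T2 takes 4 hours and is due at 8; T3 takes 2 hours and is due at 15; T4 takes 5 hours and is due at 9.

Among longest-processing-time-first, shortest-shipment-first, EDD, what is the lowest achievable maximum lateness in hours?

LPT (decreasing processing time): T1 T4 T2 T3.
T1: 0→11, due 14, lateness -3
T4: 11→16, due 9, lateness 7
T2: 16→20, due 8, lateness 12
T3: 20→22, due 15, lateness 7
Maximum = 12.
SPT (increasing processing time): T3 T2 T4 T1.
T3: 0→2, due 15, lateness -13
T2: 2→6, due 8, lateness -2
T4: 6→11, due 9, lateness 2
T1: 11→22, due 14, lateness 8
Maximum = 8.
EDD (increasing due date): T2 T4 T1 T3.
T2: 0→4, due 8, lateness -4
T4: 4→9, due 9, lateness 0
T1: 9→20, due 14, lateness 6
T3: 20→22, due 15, lateness 7
Maximum = 7.
LPT 12, SPT 8, EDD 7 → minimum 7.

7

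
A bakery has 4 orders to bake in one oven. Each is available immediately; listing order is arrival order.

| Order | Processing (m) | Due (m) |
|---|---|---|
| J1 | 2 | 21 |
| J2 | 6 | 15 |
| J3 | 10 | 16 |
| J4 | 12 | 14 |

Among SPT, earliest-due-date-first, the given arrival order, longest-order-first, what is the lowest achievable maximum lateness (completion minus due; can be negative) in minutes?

12

SPT (increasing processing time): J1 J2 J3 J4.
J1: 0→2, due 21, lateness -19
J2: 2→8, due 15, lateness -7
J3: 8→18, due 16, lateness 2
J4: 18→30, due 14, lateness 16
Maximum = 16.
EDD (increasing due date): J4 J2 J3 J1.
J4: 0→12, due 14, lateness -2
J2: 12→18, due 15, lateness 3
J3: 18→28, due 16, lateness 12
J1: 28→30, due 21, lateness 9
Maximum = 12.
FIFO (arrival order): J1 J2 J3 J4.
J1: 0→2, due 21, lateness -19
J2: 2→8, due 15, lateness -7
J3: 8→18, due 16, lateness 2
J4: 18→30, due 14, lateness 16
Maximum = 16.
LPT (decreasing processing time): J4 J3 J2 J1.
J4: 0→12, due 14, lateness -2
J3: 12→22, due 16, lateness 6
J2: 22→28, due 15, lateness 13
J1: 28→30, due 21, lateness 9
Maximum = 13.
SPT 16, EDD 12, FIFO 16, LPT 13 → minimum 12.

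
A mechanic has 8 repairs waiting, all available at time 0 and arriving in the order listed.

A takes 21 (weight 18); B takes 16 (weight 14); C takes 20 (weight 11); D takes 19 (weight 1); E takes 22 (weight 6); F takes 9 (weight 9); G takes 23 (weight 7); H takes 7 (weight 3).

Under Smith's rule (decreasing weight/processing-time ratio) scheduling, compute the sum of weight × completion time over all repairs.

WSPT (decreasing weight/processing-time ratio): F B A C H G E D.
F: finishes 9, weight 9, w·C = 81
B: finishes 25, weight 14, w·C = 350
A: finishes 46, weight 18, w·C = 828
C: finishes 66, weight 11, w·C = 726
H: finishes 73, weight 3, w·C = 219
G: finishes 96, weight 7, w·C = 672
E: finishes 118, weight 6, w·C = 708
D: finishes 137, weight 1, w·C = 137
Sum = 81+350+828+726+219+672+708+137 = 3721.

3721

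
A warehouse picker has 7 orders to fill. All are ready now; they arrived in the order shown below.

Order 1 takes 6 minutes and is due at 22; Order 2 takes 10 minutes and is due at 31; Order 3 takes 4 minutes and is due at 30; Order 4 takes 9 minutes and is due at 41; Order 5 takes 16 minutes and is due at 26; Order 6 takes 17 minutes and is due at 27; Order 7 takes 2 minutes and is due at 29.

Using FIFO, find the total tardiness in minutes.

FIFO (arrival order): Order 1 Order 2 Order 3 Order 4 Order 5 Order 6 Order 7.
Order 1: 0→6, due 22, tardiness 0
Order 2: 6→16, due 31, tardiness 0
Order 3: 16→20, due 30, tardiness 0
Order 4: 20→29, due 41, tardiness 0
Order 5: 29→45, due 26, tardiness 19
Order 6: 45→62, due 27, tardiness 35
Order 7: 62→64, due 29, tardiness 35
Sum = 0+0+0+0+19+35+35 = 89.

89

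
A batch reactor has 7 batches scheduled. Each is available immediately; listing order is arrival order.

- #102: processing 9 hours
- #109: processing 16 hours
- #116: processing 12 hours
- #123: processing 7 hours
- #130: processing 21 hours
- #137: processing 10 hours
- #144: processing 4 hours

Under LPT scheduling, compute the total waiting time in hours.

309

LPT (decreasing processing time): #130 #109 #116 #137 #102 #123 #144.
#130: waits 0, runs 0→21
#109: waits 21, runs 21→37
#116: waits 37, runs 37→49
#137: waits 49, runs 49→59
#102: waits 59, runs 59→68
#123: waits 68, runs 68→75
#144: waits 75, runs 75→79
Sum = 0+21+37+49+59+68+75 = 309.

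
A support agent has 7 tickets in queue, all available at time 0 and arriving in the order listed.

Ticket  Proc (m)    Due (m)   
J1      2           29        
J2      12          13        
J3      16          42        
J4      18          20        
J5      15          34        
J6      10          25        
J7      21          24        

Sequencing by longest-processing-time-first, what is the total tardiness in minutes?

269

LPT (decreasing processing time): J7 J4 J3 J5 J2 J6 J1.
J7: 0→21, due 24, tardiness 0
J4: 21→39, due 20, tardiness 19
J3: 39→55, due 42, tardiness 13
J5: 55→70, due 34, tardiness 36
J2: 70→82, due 13, tardiness 69
J6: 82→92, due 25, tardiness 67
J1: 92→94, due 29, tardiness 65
Sum = 0+19+13+36+69+67+65 = 269.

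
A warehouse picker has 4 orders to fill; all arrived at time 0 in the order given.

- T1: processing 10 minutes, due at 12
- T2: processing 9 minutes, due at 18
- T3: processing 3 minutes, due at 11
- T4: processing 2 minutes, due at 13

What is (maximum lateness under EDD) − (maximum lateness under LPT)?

-5

EDD (increasing due date): T3 T1 T4 T2.
T3: 0→3, due 11, lateness -8
T1: 3→13, due 12, lateness 1
T4: 13→15, due 13, lateness 2
T2: 15→24, due 18, lateness 6
Maximum = 6.
LPT (decreasing processing time): T1 T2 T3 T4.
T1: 0→10, due 12, lateness -2
T2: 10→19, due 18, lateness 1
T3: 19→22, due 11, lateness 11
T4: 22→24, due 13, lateness 11
Maximum = 11.
Difference = 6 − 11 = -5.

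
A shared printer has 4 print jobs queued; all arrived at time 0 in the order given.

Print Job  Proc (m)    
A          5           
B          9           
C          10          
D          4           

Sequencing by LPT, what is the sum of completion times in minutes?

81

LPT (decreasing processing time): C B A D.
C: 0→10
B: 10→19
A: 19→24
D: 24→28
Sum = 10+19+24+28 = 81.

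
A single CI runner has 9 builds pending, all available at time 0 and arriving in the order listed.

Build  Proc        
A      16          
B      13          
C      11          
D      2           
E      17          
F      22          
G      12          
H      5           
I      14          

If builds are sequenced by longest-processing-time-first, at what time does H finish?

110

LPT (decreasing processing time): F E A I B G C H D.
F: 0→22
E: 22→39
A: 39→55
I: 55→69
B: 69→82
G: 82→94
C: 94→105
H: 105→110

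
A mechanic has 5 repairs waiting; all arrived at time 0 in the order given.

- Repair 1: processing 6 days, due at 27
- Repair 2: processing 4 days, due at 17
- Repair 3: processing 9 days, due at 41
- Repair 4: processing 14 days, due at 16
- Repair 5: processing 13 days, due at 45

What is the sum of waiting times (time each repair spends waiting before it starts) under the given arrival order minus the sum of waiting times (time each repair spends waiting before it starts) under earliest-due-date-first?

-21

FIFO (arrival order): Repair 1 Repair 2 Repair 3 Repair 4 Repair 5.
Repair 1: waits 0, runs 0→6
Repair 2: waits 6, runs 6→10
Repair 3: waits 10, runs 10→19
Repair 4: waits 19, runs 19→33
Repair 5: waits 33, runs 33→46
Sum = 0+6+10+19+33 = 68.
EDD (increasing due date): Repair 4 Repair 2 Repair 1 Repair 3 Repair 5.
Repair 4: waits 0, runs 0→14
Repair 2: waits 14, runs 14→18
Repair 1: waits 18, runs 18→24
Repair 3: waits 24, runs 24→33
Repair 5: waits 33, runs 33→46
Sum = 0+14+18+24+33 = 89.
Difference = 68 − 89 = -21.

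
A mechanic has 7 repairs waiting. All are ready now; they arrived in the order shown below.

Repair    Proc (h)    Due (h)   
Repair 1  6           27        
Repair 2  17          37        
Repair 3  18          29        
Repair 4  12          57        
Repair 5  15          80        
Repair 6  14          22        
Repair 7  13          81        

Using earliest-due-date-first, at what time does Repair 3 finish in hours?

EDD (increasing due date): Repair 6 Repair 1 Repair 3 Repair 2 Repair 4 Repair 5 Repair 7.
Repair 6: 0→14
Repair 1: 14→20
Repair 3: 20→38

38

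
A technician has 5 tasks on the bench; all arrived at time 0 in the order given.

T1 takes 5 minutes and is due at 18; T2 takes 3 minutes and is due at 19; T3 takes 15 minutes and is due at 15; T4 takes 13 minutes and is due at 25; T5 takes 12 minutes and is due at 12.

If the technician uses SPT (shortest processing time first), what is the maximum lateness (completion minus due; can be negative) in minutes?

SPT (increasing processing time): T2 T1 T5 T4 T3.
T2: 0→3, due 19, lateness -16
T1: 3→8, due 18, lateness -10
T5: 8→20, due 12, lateness 8
T4: 20→33, due 25, lateness 8
T3: 33→48, due 15, lateness 33
Maximum = 33.

33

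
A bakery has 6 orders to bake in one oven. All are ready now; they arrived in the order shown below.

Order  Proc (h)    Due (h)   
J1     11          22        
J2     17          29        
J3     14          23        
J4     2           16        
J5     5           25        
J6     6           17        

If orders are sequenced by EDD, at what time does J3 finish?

33

EDD (increasing due date): J4 J6 J1 J3 J5 J2.
J4: 0→2
J6: 2→8
J1: 8→19
J3: 19→33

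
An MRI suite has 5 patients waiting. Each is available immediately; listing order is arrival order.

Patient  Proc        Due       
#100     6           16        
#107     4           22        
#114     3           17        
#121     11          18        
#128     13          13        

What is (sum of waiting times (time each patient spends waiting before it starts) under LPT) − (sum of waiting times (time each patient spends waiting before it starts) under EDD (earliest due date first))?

14

LPT (decreasing processing time): #128 #121 #100 #107 #114.
#128: waits 0, runs 0→13
#121: waits 13, runs 13→24
#100: waits 24, runs 24→30
#107: waits 30, runs 30→34
#114: waits 34, runs 34→37
Sum = 0+13+24+30+34 = 101.
EDD (increasing due date): #128 #100 #114 #121 #107.
#128: waits 0, runs 0→13
#100: waits 13, runs 13→19
#114: waits 19, runs 19→22
#121: waits 22, runs 22→33
#107: waits 33, runs 33→37
Sum = 0+13+19+22+33 = 87.
Difference = 101 − 87 = 14.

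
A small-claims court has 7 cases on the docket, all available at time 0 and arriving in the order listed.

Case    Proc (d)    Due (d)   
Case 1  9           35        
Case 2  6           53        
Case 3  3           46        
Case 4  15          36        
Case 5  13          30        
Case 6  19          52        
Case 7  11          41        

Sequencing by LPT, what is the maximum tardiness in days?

LPT (decreasing processing time): Case 6 Case 4 Case 5 Case 7 Case 1 Case 2 Case 3.
Case 6: 0→19, due 52, tardiness 0
Case 4: 19→34, due 36, tardiness 0
Case 5: 34→47, due 30, tardiness 17
Case 7: 47→58, due 41, tardiness 17
Case 1: 58→67, due 35, tardiness 32
Case 2: 67→73, due 53, tardiness 20
Case 3: 73→76, due 46, tardiness 30
Maximum = 32.

32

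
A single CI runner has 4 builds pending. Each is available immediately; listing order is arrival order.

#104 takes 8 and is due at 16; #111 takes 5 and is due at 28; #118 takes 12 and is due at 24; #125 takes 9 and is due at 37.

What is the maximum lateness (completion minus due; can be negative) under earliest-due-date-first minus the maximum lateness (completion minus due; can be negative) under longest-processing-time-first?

EDD (increasing due date): #104 #118 #111 #125.
#104: 0→8, due 16, lateness -8
#118: 8→20, due 24, lateness -4
#111: 20→25, due 28, lateness -3
#125: 25→34, due 37, lateness -3
Maximum = -3.
LPT (decreasing processing time): #118 #125 #104 #111.
#118: 0→12, due 24, lateness -12
#125: 12→21, due 37, lateness -16
#104: 21→29, due 16, lateness 13
#111: 29→34, due 28, lateness 6
Maximum = 13.
Difference = -3 − 13 = -16.

-16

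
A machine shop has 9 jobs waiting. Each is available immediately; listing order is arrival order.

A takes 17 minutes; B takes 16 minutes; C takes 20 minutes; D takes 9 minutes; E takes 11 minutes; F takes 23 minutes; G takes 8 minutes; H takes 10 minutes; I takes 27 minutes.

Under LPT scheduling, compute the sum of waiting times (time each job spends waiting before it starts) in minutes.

708

LPT (decreasing processing time): I F C A B E H D G.
I: waits 0, runs 0→27
F: waits 27, runs 27→50
C: waits 50, runs 50→70
A: waits 70, runs 70→87
B: waits 87, runs 87→103
E: waits 103, runs 103→114
H: waits 114, runs 114→124
D: waits 124, runs 124→133
G: waits 133, runs 133→141
Sum = 0+27+50+70+87+103+114+124+133 = 708.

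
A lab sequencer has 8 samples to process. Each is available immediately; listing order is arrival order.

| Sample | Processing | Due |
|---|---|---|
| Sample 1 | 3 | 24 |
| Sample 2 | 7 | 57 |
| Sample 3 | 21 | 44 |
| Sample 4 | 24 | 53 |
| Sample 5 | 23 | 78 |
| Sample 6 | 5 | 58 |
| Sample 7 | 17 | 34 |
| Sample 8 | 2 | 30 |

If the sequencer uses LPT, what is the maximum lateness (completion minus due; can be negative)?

LPT (decreasing processing time): Sample 4 Sample 5 Sample 3 Sample 7 Sample 2 Sample 6 Sample 1 Sample 8.
Sample 4: 0→24, due 53, lateness -29
Sample 5: 24→47, due 78, lateness -31
Sample 3: 47→68, due 44, lateness 24
Sample 7: 68→85, due 34, lateness 51
Sample 2: 85→92, due 57, lateness 35
Sample 6: 92→97, due 58, lateness 39
Sample 1: 97→100, due 24, lateness 76
Sample 8: 100→102, due 30, lateness 72
Maximum = 76.

76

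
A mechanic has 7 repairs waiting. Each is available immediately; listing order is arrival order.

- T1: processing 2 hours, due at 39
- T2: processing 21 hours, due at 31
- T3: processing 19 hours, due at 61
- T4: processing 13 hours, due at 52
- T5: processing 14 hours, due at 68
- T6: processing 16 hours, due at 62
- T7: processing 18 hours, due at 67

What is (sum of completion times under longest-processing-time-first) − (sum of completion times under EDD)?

87

LPT (decreasing processing time): T2 T3 T7 T6 T5 T4 T1.
T2: 0→21
T3: 21→40
T7: 40→58
T6: 58→74
T5: 74→88
T4: 88→101
T1: 101→103
Sum = 21+40+58+74+88+101+103 = 485.
EDD (increasing due date): T2 T1 T4 T3 T6 T7 T5.
T2: 0→21
T1: 21→23
T4: 23→36
T3: 36→55
T6: 55→71
T7: 71→89
T5: 89→103
Sum = 21+23+36+55+71+89+103 = 398.
Difference = 485 − 398 = 87.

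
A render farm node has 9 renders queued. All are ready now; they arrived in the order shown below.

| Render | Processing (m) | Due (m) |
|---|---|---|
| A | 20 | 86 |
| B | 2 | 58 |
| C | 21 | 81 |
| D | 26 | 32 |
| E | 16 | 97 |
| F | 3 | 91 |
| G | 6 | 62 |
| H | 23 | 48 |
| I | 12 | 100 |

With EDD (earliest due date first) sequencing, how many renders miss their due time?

EDD (increasing due date): D H B G C A F E I.
D: 0→26, due 32, tardiness 0
H: 26→49, due 48, tardiness 1
B: 49→51, due 58, tardiness 0
G: 51→57, due 62, tardiness 0
C: 57→78, due 81, tardiness 0
A: 78→98, due 86, tardiness 12
F: 98→101, due 91, tardiness 10
E: 101→117, due 97, tardiness 20
I: 117→129, due 100, tardiness 29
Late renders: 5.

5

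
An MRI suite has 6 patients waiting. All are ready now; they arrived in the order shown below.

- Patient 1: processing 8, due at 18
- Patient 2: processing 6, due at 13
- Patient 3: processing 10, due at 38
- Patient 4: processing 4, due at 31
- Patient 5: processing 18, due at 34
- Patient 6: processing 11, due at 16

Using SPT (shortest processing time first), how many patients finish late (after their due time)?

SPT (increasing processing time): Patient 4 Patient 2 Patient 1 Patient 3 Patient 6 Patient 5.
Patient 4: 0→4, due 31, tardiness 0
Patient 2: 4→10, due 13, tardiness 0
Patient 1: 10→18, due 18, tardiness 0
Patient 3: 18→28, due 38, tardiness 0
Patient 6: 28→39, due 16, tardiness 23
Patient 5: 39→57, due 34, tardiness 23
Late patients: 2.

2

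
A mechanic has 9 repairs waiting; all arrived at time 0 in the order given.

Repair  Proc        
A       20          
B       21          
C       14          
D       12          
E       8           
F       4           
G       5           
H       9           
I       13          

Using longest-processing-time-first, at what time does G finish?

LPT (decreasing processing time): B A C I D H E G F.
B: 0→21
A: 21→41
C: 41→55
I: 55→68
D: 68→80
H: 80→89
E: 89→97
G: 97→102

102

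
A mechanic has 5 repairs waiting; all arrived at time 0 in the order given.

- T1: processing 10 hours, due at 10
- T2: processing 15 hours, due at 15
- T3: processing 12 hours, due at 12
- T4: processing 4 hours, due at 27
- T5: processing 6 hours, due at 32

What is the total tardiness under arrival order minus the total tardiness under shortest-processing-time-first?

2

FIFO (arrival order): T1 T2 T3 T4 T5.
T1: 0→10, due 10, tardiness 0
T2: 10→25, due 15, tardiness 10
T3: 25→37, due 12, tardiness 25
T4: 37→41, due 27, tardiness 14
T5: 41→47, due 32, tardiness 15
Sum = 0+10+25+14+15 = 64.
SPT (increasing processing time): T4 T5 T1 T3 T2.
T4: 0→4, due 27, tardiness 0
T5: 4→10, due 32, tardiness 0
T1: 10→20, due 10, tardiness 10
T3: 20→32, due 12, tardiness 20
T2: 32→47, due 15, tardiness 32
Sum = 0+0+10+20+32 = 62.
Difference = 64 − 62 = 2.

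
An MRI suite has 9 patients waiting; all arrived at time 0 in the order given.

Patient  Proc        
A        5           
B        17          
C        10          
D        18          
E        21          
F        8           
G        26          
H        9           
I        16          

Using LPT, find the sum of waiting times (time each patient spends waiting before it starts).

668

LPT (decreasing processing time): G E D B I C H F A.
G: waits 0, runs 0→26
E: waits 26, runs 26→47
D: waits 47, runs 47→65
B: waits 65, runs 65→82
I: waits 82, runs 82→98
C: waits 98, runs 98→108
H: waits 108, runs 108→117
F: waits 117, runs 117→125
A: waits 125, runs 125→130
Sum = 0+26+47+65+82+98+108+117+125 = 668.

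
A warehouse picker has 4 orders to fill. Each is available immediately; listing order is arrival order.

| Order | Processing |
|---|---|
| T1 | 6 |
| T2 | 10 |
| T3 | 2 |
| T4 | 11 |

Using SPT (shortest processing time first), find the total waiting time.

28

SPT (increasing processing time): T3 T1 T2 T4.
T3: waits 0, runs 0→2
T1: waits 2, runs 2→8
T2: waits 8, runs 8→18
T4: waits 18, runs 18→29
Sum = 0+2+8+18 = 28.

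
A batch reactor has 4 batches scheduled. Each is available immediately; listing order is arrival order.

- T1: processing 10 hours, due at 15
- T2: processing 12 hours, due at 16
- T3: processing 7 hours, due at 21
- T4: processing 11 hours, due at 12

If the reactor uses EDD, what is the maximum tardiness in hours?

19

EDD (increasing due date): T4 T1 T2 T3.
T4: 0→11, due 12, tardiness 0
T1: 11→21, due 15, tardiness 6
T2: 21→33, due 16, tardiness 17
T3: 33→40, due 21, tardiness 19
Maximum = 19.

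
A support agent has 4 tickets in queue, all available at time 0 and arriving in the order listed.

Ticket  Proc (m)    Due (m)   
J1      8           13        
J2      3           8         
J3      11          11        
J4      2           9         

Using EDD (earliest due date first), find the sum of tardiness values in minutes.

16

EDD (increasing due date): J2 J4 J3 J1.
J2: 0→3, due 8, tardiness 0
J4: 3→5, due 9, tardiness 0
J3: 5→16, due 11, tardiness 5
J1: 16→24, due 13, tardiness 11
Sum = 0+0+5+11 = 16.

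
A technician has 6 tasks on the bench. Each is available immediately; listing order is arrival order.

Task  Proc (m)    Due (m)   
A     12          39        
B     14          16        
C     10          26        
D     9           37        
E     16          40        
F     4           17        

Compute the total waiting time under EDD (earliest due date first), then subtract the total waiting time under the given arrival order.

EDD (increasing due date): B F C D A E.
B: waits 0, runs 0→14
F: waits 14, runs 14→18
C: waits 18, runs 18→28
D: waits 28, runs 28→37
A: waits 37, runs 37→49
E: waits 49, runs 49→65
Sum = 0+14+18+28+37+49 = 146.
FIFO (arrival order): A B C D E F.
A: waits 0, runs 0→12
B: waits 12, runs 12→26
C: waits 26, runs 26→36
D: waits 36, runs 36→45
E: waits 45, runs 45→61
F: waits 61, runs 61→65
Sum = 0+12+26+36+45+61 = 180.
Difference = 146 − 180 = -34.

-34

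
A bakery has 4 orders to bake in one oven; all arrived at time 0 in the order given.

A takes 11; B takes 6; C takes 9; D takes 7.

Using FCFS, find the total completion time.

FIFO (arrival order): A B C D.
A: 0→11
B: 11→17
C: 17→26
D: 26→33
Sum = 11+17+26+33 = 87.

87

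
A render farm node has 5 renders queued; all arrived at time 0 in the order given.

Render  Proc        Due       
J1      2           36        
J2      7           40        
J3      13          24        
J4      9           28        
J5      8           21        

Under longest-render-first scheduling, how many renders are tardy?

LPT (decreasing processing time): J3 J4 J5 J2 J1.
J3: 0→13, due 24, tardiness 0
J4: 13→22, due 28, tardiness 0
J5: 22→30, due 21, tardiness 9
J2: 30→37, due 40, tardiness 0
J1: 37→39, due 36, tardiness 3
Late renders: 2.

2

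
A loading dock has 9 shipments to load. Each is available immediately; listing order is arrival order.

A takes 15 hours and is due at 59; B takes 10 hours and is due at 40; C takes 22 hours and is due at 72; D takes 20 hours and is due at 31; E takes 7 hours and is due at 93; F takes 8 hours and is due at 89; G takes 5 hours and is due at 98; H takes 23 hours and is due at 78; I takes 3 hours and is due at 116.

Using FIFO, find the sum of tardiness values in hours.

FIFO (arrival order): A B C D E F G H I.
A: 0→15, due 59, tardiness 0
B: 15→25, due 40, tardiness 0
C: 25→47, due 72, tardiness 0
D: 47→67, due 31, tardiness 36
E: 67→74, due 93, tardiness 0
F: 74→82, due 89, tardiness 0
G: 82→87, due 98, tardiness 0
H: 87→110, due 78, tardiness 32
I: 110→113, due 116, tardiness 0
Sum = 0+0+0+36+0+0+0+32+0 = 68.

68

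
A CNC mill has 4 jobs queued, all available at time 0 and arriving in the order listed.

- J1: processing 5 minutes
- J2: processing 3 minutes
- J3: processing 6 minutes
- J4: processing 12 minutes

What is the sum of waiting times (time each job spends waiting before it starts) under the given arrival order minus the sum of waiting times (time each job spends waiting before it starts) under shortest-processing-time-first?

FIFO (arrival order): J1 J2 J3 J4.
J1: waits 0, runs 0→5
J2: waits 5, runs 5→8
J3: waits 8, runs 8→14
J4: waits 14, runs 14→26
Sum = 0+5+8+14 = 27.
SPT (increasing processing time): J2 J1 J3 J4.
J2: waits 0, runs 0→3
J1: waits 3, runs 3→8
J3: waits 8, runs 8→14
J4: waits 14, runs 14→26
Sum = 0+3+8+14 = 25.
Difference = 27 − 25 = 2.

2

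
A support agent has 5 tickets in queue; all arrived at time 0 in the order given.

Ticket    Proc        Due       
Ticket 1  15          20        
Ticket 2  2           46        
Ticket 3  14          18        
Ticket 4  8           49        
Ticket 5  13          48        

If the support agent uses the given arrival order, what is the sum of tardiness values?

FIFO (arrival order): Ticket 1 Ticket 2 Ticket 3 Ticket 4 Ticket 5.
Ticket 1: 0→15, due 20, tardiness 0
Ticket 2: 15→17, due 46, tardiness 0
Ticket 3: 17→31, due 18, tardiness 13
Ticket 4: 31→39, due 49, tardiness 0
Ticket 5: 39→52, due 48, tardiness 4
Sum = 0+0+13+0+4 = 17.

17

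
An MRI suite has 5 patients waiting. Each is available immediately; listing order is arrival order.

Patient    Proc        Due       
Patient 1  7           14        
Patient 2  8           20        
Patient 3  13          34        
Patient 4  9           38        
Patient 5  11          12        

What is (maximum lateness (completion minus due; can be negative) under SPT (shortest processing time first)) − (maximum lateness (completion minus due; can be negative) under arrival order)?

-13

SPT (increasing processing time): Patient 1 Patient 2 Patient 4 Patient 5 Patient 3.
Patient 1: 0→7, due 14, lateness -7
Patient 2: 7→15, due 20, lateness -5
Patient 4: 15→24, due 38, lateness -14
Patient 5: 24→35, due 12, lateness 23
Patient 3: 35→48, due 34, lateness 14
Maximum = 23.
FIFO (arrival order): Patient 1 Patient 2 Patient 3 Patient 4 Patient 5.
Patient 1: 0→7, due 14, lateness -7
Patient 2: 7→15, due 20, lateness -5
Patient 3: 15→28, due 34, lateness -6
Patient 4: 28→37, due 38, lateness -1
Patient 5: 37→48, due 12, lateness 36
Maximum = 36.
Difference = 23 − 36 = -13.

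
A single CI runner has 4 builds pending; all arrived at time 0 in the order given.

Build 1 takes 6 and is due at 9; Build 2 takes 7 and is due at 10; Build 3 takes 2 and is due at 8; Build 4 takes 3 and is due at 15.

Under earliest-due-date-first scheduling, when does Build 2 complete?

EDD (increasing due date): Build 3 Build 1 Build 2 Build 4.
Build 3: 0→2
Build 1: 2→8
Build 2: 8→15

15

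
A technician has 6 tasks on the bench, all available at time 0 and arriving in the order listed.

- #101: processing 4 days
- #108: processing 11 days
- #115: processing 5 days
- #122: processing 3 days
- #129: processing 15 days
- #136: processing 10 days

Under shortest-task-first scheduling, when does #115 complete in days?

12

SPT (increasing processing time): #122 #101 #115 #136 #108 #129.
#122: 0→3
#101: 3→7
#115: 7→12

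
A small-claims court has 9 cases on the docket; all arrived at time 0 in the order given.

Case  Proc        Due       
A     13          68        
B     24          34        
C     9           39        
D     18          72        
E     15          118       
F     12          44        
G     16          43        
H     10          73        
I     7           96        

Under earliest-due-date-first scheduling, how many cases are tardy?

EDD (increasing due date): B C G F A D H I E.
B: 0→24, due 34, tardiness 0
C: 24→33, due 39, tardiness 0
G: 33→49, due 43, tardiness 6
F: 49→61, due 44, tardiness 17
A: 61→74, due 68, tardiness 6
D: 74→92, due 72, tardiness 20
H: 92→102, due 73, tardiness 29
I: 102→109, due 96, tardiness 13
E: 109→124, due 118, tardiness 6
Late cases: 7.

7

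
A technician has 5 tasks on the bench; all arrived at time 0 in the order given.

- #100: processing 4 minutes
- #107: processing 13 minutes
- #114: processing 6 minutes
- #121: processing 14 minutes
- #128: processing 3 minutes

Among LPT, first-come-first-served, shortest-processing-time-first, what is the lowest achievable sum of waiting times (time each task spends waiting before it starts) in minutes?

49

LPT (decreasing processing time): #121 #107 #114 #100 #128.
#121: waits 0, runs 0→14
#107: waits 14, runs 14→27
#114: waits 27, runs 27→33
#100: waits 33, runs 33→37
#128: waits 37, runs 37→40
Sum = 0+14+27+33+37 = 111.
FIFO (arrival order): #100 #107 #114 #121 #128.
#100: waits 0, runs 0→4
#107: waits 4, runs 4→17
#114: waits 17, runs 17→23
#121: waits 23, runs 23→37
#128: waits 37, runs 37→40
Sum = 0+4+17+23+37 = 81.
SPT (increasing processing time): #128 #100 #114 #107 #121.
#128: waits 0, runs 0→3
#100: waits 3, runs 3→7
#114: waits 7, runs 7→13
#107: waits 13, runs 13→26
#121: waits 26, runs 26→40
Sum = 0+3+7+13+26 = 49.
LPT 111, FIFO 81, SPT 49 → minimum 49.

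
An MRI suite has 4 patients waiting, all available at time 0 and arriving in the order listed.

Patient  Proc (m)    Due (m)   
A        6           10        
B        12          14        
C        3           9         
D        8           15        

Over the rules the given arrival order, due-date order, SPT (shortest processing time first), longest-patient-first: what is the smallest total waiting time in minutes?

29

FIFO (arrival order): A B C D.
A: waits 0, runs 0→6
B: waits 6, runs 6→18
C: waits 18, runs 18→21
D: waits 21, runs 21→29
Sum = 0+6+18+21 = 45.
EDD (increasing due date): C A B D.
C: waits 0, runs 0→3
A: waits 3, runs 3→9
B: waits 9, runs 9→21
D: waits 21, runs 21→29
Sum = 0+3+9+21 = 33.
SPT (increasing processing time): C A D B.
C: waits 0, runs 0→3
A: waits 3, runs 3→9
D: waits 9, runs 9→17
B: waits 17, runs 17→29
Sum = 0+3+9+17 = 29.
LPT (decreasing processing time): B D A C.
B: waits 0, runs 0→12
D: waits 12, runs 12→20
A: waits 20, runs 20→26
C: waits 26, runs 26→29
Sum = 0+12+20+26 = 58.
FIFO 45, EDD 33, SPT 29, LPT 58 → minimum 29.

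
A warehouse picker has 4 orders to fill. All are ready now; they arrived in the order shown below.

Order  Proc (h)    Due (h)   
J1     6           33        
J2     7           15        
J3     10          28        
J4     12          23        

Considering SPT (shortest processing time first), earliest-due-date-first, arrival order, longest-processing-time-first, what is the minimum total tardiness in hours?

SPT (increasing processing time): J1 J2 J3 J4.
J1: 0→6, due 33, tardiness 0
J2: 6→13, due 15, tardiness 0
J3: 13→23, due 28, tardiness 0
J4: 23→35, due 23, tardiness 12
Sum = 0+0+0+12 = 12.
EDD (increasing due date): J2 J4 J3 J1.
J2: 0→7, due 15, tardiness 0
J4: 7→19, due 23, tardiness 0
J3: 19→29, due 28, tardiness 1
J1: 29→35, due 33, tardiness 2
Sum = 0+0+1+2 = 3.
FIFO (arrival order): J1 J2 J3 J4.
J1: 0→6, due 33, tardiness 0
J2: 6→13, due 15, tardiness 0
J3: 13→23, due 28, tardiness 0
J4: 23→35, due 23, tardiness 12
Sum = 0+0+0+12 = 12.
LPT (decreasing processing time): J4 J3 J2 J1.
J4: 0→12, due 23, tardiness 0
J3: 12→22, due 28, tardiness 0
J2: 22→29, due 15, tardiness 14
J1: 29→35, due 33, tardiness 2
Sum = 0+0+14+2 = 16.
SPT 12, EDD 3, FIFO 12, LPT 16 → minimum 3.

3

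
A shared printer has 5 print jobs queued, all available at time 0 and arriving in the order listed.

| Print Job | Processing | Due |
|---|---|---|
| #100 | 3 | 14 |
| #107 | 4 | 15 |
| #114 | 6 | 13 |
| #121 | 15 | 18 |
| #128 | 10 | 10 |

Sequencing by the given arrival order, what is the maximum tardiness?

28

FIFO (arrival order): #100 #107 #114 #121 #128.
#100: 0→3, due 14, tardiness 0
#107: 3→7, due 15, tardiness 0
#114: 7→13, due 13, tardiness 0
#121: 13→28, due 18, tardiness 10
#128: 28→38, due 10, tardiness 28
Maximum = 28.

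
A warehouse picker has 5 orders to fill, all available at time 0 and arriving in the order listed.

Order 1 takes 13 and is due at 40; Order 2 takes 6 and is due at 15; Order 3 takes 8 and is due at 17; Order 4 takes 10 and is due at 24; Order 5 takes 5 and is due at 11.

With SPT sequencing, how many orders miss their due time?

SPT (increasing processing time): Order 5 Order 2 Order 3 Order 4 Order 1.
Order 5: 0→5, due 11, tardiness 0
Order 2: 5→11, due 15, tardiness 0
Order 3: 11→19, due 17, tardiness 2
Order 4: 19→29, due 24, tardiness 5
Order 1: 29→42, due 40, tardiness 2
Late orders: 3.

3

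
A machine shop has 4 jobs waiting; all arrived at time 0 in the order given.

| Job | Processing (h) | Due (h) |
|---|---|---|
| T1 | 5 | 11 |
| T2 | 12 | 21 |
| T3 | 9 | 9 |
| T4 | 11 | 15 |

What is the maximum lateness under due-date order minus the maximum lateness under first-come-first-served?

-6

EDD (increasing due date): T3 T1 T4 T2.
T3: 0→9, due 9, lateness 0
T1: 9→14, due 11, lateness 3
T4: 14→25, due 15, lateness 10
T2: 25→37, due 21, lateness 16
Maximum = 16.
FIFO (arrival order): T1 T2 T3 T4.
T1: 0→5, due 11, lateness -6
T2: 5→17, due 21, lateness -4
T3: 17→26, due 9, lateness 17
T4: 26→37, due 15, lateness 22
Maximum = 22.
Difference = 16 − 22 = -6.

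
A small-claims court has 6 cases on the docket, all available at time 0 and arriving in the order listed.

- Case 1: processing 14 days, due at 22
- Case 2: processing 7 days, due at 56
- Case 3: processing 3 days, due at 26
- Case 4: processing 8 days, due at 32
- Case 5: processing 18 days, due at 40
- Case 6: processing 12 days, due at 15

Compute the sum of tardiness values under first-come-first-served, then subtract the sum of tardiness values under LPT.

-41

FIFO (arrival order): Case 1 Case 2 Case 3 Case 4 Case 5 Case 6.
Case 1: 0→14, due 22, tardiness 0
Case 2: 14→21, due 56, tardiness 0
Case 3: 21→24, due 26, tardiness 0
Case 4: 24→32, due 32, tardiness 0
Case 5: 32→50, due 40, tardiness 10
Case 6: 50→62, due 15, tardiness 47
Sum = 0+0+0+0+10+47 = 57.
LPT (decreasing processing time): Case 5 Case 1 Case 6 Case 4 Case 2 Case 3.
Case 5: 0→18, due 40, tardiness 0
Case 1: 18→32, due 22, tardiness 10
Case 6: 32→44, due 15, tardiness 29
Case 4: 44→52, due 32, tardiness 20
Case 2: 52→59, due 56, tardiness 3
Case 3: 59→62, due 26, tardiness 36
Sum = 0+10+29+20+3+36 = 98.
Difference = 57 − 98 = -41.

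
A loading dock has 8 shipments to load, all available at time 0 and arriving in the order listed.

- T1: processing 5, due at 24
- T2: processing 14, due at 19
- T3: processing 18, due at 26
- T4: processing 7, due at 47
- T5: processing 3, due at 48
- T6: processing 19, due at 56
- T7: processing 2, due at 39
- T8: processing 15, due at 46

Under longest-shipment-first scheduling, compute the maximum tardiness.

LPT (decreasing processing time): T6 T3 T8 T2 T4 T1 T5 T7.
T6: 0→19, due 56, tardiness 0
T3: 19→37, due 26, tardiness 11
T8: 37→52, due 46, tardiness 6
T2: 52→66, due 19, tardiness 47
T4: 66→73, due 47, tardiness 26
T1: 73→78, due 24, tardiness 54
T5: 78→81, due 48, tardiness 33
T7: 81→83, due 39, tardiness 44
Maximum = 54.

54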